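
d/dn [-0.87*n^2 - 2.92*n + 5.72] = -1.74*n - 2.92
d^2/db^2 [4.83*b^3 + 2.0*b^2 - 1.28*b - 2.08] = 28.98*b + 4.0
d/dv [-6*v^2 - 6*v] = -12*v - 6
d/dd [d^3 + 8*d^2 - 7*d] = 3*d^2 + 16*d - 7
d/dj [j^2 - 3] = 2*j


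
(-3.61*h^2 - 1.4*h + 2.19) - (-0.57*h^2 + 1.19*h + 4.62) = -3.04*h^2 - 2.59*h - 2.43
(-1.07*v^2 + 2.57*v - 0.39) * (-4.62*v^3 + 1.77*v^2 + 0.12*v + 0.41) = 4.9434*v^5 - 13.7673*v^4 + 6.2223*v^3 - 0.8206*v^2 + 1.0069*v - 0.1599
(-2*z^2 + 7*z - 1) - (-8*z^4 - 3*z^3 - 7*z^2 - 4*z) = 8*z^4 + 3*z^3 + 5*z^2 + 11*z - 1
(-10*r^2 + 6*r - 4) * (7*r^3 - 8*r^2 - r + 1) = -70*r^5 + 122*r^4 - 66*r^3 + 16*r^2 + 10*r - 4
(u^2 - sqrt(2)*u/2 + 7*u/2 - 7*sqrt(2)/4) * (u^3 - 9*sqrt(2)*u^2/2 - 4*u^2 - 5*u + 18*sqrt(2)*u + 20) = u^5 - 5*sqrt(2)*u^4 - u^4/2 - 29*u^3/2 + 5*sqrt(2)*u^3/2 + u^2/4 + 145*sqrt(2)*u^2/2 - 5*sqrt(2)*u/4 + 7*u - 35*sqrt(2)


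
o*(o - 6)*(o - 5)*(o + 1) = o^4 - 10*o^3 + 19*o^2 + 30*o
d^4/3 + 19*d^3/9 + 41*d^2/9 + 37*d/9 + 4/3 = (d/3 + 1)*(d + 1)^2*(d + 4/3)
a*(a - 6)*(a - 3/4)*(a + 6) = a^4 - 3*a^3/4 - 36*a^2 + 27*a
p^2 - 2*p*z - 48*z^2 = (p - 8*z)*(p + 6*z)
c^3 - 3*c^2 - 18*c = c*(c - 6)*(c + 3)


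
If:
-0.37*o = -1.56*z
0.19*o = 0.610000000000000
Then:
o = 3.21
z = 0.76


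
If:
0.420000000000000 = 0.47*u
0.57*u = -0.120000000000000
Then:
No Solution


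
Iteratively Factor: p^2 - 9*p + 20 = (p - 5)*(p - 4)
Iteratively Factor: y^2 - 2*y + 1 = (y - 1)*(y - 1)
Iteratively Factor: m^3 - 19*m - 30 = (m + 2)*(m^2 - 2*m - 15) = (m - 5)*(m + 2)*(m + 3)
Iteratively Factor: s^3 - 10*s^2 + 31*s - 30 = (s - 3)*(s^2 - 7*s + 10) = (s - 3)*(s - 2)*(s - 5)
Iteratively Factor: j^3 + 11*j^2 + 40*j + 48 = (j + 4)*(j^2 + 7*j + 12) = (j + 4)^2*(j + 3)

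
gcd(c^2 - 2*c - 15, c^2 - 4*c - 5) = c - 5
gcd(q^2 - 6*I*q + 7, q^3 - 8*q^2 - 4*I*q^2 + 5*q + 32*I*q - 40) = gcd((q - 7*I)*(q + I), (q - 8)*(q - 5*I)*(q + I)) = q + I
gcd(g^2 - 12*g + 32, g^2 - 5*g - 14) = 1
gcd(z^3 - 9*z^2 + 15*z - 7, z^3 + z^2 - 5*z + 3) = z^2 - 2*z + 1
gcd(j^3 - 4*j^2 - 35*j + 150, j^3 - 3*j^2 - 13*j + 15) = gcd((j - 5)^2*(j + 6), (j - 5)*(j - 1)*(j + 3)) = j - 5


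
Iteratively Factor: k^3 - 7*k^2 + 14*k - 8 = (k - 4)*(k^2 - 3*k + 2) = (k - 4)*(k - 1)*(k - 2)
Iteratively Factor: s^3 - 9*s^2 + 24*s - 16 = (s - 4)*(s^2 - 5*s + 4) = (s - 4)^2*(s - 1)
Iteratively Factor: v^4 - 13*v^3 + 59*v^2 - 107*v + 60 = (v - 1)*(v^3 - 12*v^2 + 47*v - 60) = (v - 4)*(v - 1)*(v^2 - 8*v + 15) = (v - 4)*(v - 3)*(v - 1)*(v - 5)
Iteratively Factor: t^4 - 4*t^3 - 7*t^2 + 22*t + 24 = (t - 4)*(t^3 - 7*t - 6) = (t - 4)*(t + 2)*(t^2 - 2*t - 3) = (t - 4)*(t + 1)*(t + 2)*(t - 3)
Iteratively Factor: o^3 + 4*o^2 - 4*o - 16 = (o - 2)*(o^2 + 6*o + 8) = (o - 2)*(o + 4)*(o + 2)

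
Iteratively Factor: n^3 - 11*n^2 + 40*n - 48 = (n - 3)*(n^2 - 8*n + 16) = (n - 4)*(n - 3)*(n - 4)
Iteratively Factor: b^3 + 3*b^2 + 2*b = (b)*(b^2 + 3*b + 2) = b*(b + 2)*(b + 1)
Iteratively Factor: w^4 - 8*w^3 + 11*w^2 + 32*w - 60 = (w + 2)*(w^3 - 10*w^2 + 31*w - 30) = (w - 3)*(w + 2)*(w^2 - 7*w + 10) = (w - 3)*(w - 2)*(w + 2)*(w - 5)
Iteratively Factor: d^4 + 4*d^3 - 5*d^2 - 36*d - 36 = (d + 3)*(d^3 + d^2 - 8*d - 12) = (d - 3)*(d + 3)*(d^2 + 4*d + 4) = (d - 3)*(d + 2)*(d + 3)*(d + 2)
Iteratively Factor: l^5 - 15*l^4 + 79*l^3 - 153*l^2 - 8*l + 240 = (l - 4)*(l^4 - 11*l^3 + 35*l^2 - 13*l - 60) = (l - 4)^2*(l^3 - 7*l^2 + 7*l + 15) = (l - 5)*(l - 4)^2*(l^2 - 2*l - 3) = (l - 5)*(l - 4)^2*(l - 3)*(l + 1)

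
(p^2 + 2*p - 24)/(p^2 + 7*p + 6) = (p - 4)/(p + 1)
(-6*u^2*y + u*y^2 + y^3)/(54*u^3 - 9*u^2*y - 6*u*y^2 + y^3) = y*(-2*u + y)/(18*u^2 - 9*u*y + y^2)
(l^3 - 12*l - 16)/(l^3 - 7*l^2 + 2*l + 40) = (l + 2)/(l - 5)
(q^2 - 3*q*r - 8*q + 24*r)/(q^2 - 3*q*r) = (q - 8)/q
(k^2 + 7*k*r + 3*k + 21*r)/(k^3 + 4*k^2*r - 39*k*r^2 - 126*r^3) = (-k - 3)/(-k^2 + 3*k*r + 18*r^2)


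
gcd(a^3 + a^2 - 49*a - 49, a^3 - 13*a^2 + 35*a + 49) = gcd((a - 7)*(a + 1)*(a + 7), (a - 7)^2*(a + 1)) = a^2 - 6*a - 7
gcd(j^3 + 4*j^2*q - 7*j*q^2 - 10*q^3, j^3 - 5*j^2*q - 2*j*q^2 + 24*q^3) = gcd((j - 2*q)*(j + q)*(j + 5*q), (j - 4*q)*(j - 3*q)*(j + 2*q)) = 1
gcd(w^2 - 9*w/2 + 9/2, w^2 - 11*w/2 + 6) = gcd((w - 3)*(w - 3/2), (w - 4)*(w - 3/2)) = w - 3/2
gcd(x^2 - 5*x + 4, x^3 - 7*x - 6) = 1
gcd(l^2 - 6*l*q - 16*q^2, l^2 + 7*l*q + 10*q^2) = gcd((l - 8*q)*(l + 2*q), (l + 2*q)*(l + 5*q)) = l + 2*q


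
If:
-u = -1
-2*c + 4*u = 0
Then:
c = 2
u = 1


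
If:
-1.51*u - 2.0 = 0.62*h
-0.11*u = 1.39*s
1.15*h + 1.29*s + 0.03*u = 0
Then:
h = -0.08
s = 0.10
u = -1.29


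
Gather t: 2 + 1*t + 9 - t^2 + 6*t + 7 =-t^2 + 7*t + 18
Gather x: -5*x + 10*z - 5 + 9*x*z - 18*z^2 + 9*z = x*(9*z - 5) - 18*z^2 + 19*z - 5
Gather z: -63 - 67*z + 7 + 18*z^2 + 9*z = 18*z^2 - 58*z - 56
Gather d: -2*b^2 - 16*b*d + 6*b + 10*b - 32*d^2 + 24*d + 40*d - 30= -2*b^2 + 16*b - 32*d^2 + d*(64 - 16*b) - 30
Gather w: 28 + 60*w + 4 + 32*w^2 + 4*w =32*w^2 + 64*w + 32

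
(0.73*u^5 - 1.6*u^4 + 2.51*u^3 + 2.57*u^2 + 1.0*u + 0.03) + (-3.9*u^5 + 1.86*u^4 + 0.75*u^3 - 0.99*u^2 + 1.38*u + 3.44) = -3.17*u^5 + 0.26*u^4 + 3.26*u^3 + 1.58*u^2 + 2.38*u + 3.47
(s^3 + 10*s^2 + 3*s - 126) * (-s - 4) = -s^4 - 14*s^3 - 43*s^2 + 114*s + 504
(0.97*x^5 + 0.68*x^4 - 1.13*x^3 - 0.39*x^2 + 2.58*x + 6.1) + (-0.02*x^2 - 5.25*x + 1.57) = 0.97*x^5 + 0.68*x^4 - 1.13*x^3 - 0.41*x^2 - 2.67*x + 7.67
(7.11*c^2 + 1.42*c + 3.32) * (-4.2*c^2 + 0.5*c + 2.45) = -29.862*c^4 - 2.409*c^3 + 4.1855*c^2 + 5.139*c + 8.134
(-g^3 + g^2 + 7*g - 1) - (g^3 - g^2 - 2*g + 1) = -2*g^3 + 2*g^2 + 9*g - 2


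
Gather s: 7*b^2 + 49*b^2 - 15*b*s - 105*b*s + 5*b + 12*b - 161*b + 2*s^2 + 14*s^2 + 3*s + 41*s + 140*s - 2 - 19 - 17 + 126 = 56*b^2 - 144*b + 16*s^2 + s*(184 - 120*b) + 88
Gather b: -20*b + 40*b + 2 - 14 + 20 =20*b + 8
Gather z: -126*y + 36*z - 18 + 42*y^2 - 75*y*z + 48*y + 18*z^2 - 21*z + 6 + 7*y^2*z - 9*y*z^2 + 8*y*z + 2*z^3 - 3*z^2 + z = 42*y^2 - 78*y + 2*z^3 + z^2*(15 - 9*y) + z*(7*y^2 - 67*y + 16) - 12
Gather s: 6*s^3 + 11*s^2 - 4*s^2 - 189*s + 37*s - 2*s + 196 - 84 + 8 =6*s^3 + 7*s^2 - 154*s + 120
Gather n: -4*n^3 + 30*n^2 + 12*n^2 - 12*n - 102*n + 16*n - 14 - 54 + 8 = -4*n^3 + 42*n^2 - 98*n - 60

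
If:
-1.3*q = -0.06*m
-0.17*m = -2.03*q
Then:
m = 0.00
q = 0.00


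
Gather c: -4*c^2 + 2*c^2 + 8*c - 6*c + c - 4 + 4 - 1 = -2*c^2 + 3*c - 1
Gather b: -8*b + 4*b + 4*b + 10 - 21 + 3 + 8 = 0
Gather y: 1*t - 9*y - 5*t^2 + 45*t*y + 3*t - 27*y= -5*t^2 + 4*t + y*(45*t - 36)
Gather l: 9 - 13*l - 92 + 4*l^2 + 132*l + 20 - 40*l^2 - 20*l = -36*l^2 + 99*l - 63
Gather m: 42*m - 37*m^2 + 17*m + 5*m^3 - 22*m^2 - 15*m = 5*m^3 - 59*m^2 + 44*m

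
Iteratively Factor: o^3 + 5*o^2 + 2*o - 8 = (o + 4)*(o^2 + o - 2) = (o + 2)*(o + 4)*(o - 1)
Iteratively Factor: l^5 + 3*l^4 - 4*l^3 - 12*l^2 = (l - 2)*(l^4 + 5*l^3 + 6*l^2) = (l - 2)*(l + 2)*(l^3 + 3*l^2) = (l - 2)*(l + 2)*(l + 3)*(l^2) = l*(l - 2)*(l + 2)*(l + 3)*(l)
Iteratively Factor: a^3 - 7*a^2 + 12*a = (a - 4)*(a^2 - 3*a) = a*(a - 4)*(a - 3)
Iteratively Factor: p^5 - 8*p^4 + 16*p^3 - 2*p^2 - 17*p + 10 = (p - 2)*(p^4 - 6*p^3 + 4*p^2 + 6*p - 5) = (p - 2)*(p - 1)*(p^3 - 5*p^2 - p + 5) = (p - 2)*(p - 1)*(p + 1)*(p^2 - 6*p + 5) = (p - 5)*(p - 2)*(p - 1)*(p + 1)*(p - 1)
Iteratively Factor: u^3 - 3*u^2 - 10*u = (u)*(u^2 - 3*u - 10) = u*(u - 5)*(u + 2)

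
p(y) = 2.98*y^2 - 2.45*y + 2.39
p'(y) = 5.96*y - 2.45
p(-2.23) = 22.67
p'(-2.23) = -15.74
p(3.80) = 36.11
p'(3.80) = 20.20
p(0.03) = 2.32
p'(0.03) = -2.27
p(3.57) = 31.62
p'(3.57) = 18.83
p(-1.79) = 16.32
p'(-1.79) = -13.12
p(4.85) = 60.60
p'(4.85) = 26.46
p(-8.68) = 248.18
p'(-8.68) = -54.18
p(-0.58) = 4.81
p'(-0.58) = -5.91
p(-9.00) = 265.82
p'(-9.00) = -56.09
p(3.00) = 21.86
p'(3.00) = 15.43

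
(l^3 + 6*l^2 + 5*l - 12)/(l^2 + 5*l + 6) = (l^2 + 3*l - 4)/(l + 2)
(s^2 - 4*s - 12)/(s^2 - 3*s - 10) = (s - 6)/(s - 5)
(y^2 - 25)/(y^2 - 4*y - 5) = (y + 5)/(y + 1)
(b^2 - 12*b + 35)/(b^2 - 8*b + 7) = (b - 5)/(b - 1)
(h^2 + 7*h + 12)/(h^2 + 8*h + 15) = (h + 4)/(h + 5)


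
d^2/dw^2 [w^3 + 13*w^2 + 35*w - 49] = 6*w + 26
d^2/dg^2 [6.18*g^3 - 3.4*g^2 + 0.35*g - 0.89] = 37.08*g - 6.8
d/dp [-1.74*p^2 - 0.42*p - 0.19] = -3.48*p - 0.42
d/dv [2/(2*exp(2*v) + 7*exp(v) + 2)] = (-8*exp(v) - 14)*exp(v)/(2*exp(2*v) + 7*exp(v) + 2)^2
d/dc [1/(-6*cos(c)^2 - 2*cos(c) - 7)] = -2*(6*cos(c) + 1)*sin(c)/(6*cos(c)^2 + 2*cos(c) + 7)^2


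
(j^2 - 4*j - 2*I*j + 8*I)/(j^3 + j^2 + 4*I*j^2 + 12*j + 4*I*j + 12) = (j - 4)/(j^2 + j*(1 + 6*I) + 6*I)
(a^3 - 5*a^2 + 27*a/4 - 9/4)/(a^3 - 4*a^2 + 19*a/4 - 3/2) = (a - 3)/(a - 2)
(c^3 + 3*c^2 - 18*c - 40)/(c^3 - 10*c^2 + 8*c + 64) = (c + 5)/(c - 8)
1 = 1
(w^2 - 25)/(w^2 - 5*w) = (w + 5)/w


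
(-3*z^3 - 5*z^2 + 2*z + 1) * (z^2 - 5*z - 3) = -3*z^5 + 10*z^4 + 36*z^3 + 6*z^2 - 11*z - 3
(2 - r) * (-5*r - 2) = 5*r^2 - 8*r - 4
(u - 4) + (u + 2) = 2*u - 2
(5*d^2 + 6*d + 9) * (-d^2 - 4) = -5*d^4 - 6*d^3 - 29*d^2 - 24*d - 36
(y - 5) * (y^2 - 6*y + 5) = y^3 - 11*y^2 + 35*y - 25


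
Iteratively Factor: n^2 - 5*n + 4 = (n - 1)*(n - 4)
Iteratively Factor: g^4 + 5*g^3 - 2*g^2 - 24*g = (g + 4)*(g^3 + g^2 - 6*g) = (g + 3)*(g + 4)*(g^2 - 2*g) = (g - 2)*(g + 3)*(g + 4)*(g)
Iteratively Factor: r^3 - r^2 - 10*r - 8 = (r - 4)*(r^2 + 3*r + 2) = (r - 4)*(r + 2)*(r + 1)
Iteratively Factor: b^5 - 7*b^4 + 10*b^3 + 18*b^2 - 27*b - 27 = (b - 3)*(b^4 - 4*b^3 - 2*b^2 + 12*b + 9) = (b - 3)*(b + 1)*(b^3 - 5*b^2 + 3*b + 9) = (b - 3)^2*(b + 1)*(b^2 - 2*b - 3) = (b - 3)^3*(b + 1)*(b + 1)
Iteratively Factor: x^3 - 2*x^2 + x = (x - 1)*(x^2 - x) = (x - 1)^2*(x)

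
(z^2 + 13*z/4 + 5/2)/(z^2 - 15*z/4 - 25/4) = (z + 2)/(z - 5)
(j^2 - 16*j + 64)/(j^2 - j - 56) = (j - 8)/(j + 7)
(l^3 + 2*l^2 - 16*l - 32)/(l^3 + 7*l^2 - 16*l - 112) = (l + 2)/(l + 7)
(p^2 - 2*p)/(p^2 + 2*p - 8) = p/(p + 4)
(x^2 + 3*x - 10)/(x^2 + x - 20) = (x - 2)/(x - 4)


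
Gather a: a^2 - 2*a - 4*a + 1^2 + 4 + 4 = a^2 - 6*a + 9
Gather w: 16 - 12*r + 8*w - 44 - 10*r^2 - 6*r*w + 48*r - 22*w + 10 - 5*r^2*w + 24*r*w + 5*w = -10*r^2 + 36*r + w*(-5*r^2 + 18*r - 9) - 18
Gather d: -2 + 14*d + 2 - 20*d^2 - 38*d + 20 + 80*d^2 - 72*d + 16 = 60*d^2 - 96*d + 36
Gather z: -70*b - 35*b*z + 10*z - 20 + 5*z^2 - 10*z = -35*b*z - 70*b + 5*z^2 - 20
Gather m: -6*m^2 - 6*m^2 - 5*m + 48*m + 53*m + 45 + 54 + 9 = -12*m^2 + 96*m + 108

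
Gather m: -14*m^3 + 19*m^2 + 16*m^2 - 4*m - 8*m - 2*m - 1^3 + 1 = -14*m^3 + 35*m^2 - 14*m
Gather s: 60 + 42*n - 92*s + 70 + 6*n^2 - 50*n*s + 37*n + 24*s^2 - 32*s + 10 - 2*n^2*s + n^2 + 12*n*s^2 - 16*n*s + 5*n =7*n^2 + 84*n + s^2*(12*n + 24) + s*(-2*n^2 - 66*n - 124) + 140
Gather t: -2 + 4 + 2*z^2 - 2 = 2*z^2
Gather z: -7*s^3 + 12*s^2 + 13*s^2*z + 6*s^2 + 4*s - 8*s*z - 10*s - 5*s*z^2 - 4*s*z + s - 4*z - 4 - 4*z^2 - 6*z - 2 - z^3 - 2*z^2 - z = -7*s^3 + 18*s^2 - 5*s - z^3 + z^2*(-5*s - 6) + z*(13*s^2 - 12*s - 11) - 6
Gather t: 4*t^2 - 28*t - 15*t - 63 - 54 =4*t^2 - 43*t - 117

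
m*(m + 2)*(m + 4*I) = m^3 + 2*m^2 + 4*I*m^2 + 8*I*m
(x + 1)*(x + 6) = x^2 + 7*x + 6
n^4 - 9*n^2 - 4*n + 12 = (n - 3)*(n - 1)*(n + 2)^2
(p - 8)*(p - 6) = p^2 - 14*p + 48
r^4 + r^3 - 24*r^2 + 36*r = r*(r - 3)*(r - 2)*(r + 6)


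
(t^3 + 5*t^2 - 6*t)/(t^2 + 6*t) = t - 1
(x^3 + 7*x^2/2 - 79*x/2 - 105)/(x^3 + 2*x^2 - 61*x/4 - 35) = 2*(x^2 + x - 42)/(2*x^2 - x - 28)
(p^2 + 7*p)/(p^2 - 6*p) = (p + 7)/(p - 6)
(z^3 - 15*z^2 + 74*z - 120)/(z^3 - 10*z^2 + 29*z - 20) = (z - 6)/(z - 1)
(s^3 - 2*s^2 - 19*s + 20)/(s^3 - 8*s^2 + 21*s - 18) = (s^3 - 2*s^2 - 19*s + 20)/(s^3 - 8*s^2 + 21*s - 18)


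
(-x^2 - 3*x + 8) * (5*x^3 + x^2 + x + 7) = -5*x^5 - 16*x^4 + 36*x^3 - 2*x^2 - 13*x + 56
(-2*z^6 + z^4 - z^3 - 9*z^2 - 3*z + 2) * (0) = 0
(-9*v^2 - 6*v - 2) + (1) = -9*v^2 - 6*v - 1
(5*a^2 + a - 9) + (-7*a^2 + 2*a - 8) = -2*a^2 + 3*a - 17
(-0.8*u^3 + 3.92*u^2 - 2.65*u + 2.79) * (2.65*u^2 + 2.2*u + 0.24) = -2.12*u^5 + 8.628*u^4 + 1.4095*u^3 + 2.5043*u^2 + 5.502*u + 0.6696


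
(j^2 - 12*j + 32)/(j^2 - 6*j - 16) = (j - 4)/(j + 2)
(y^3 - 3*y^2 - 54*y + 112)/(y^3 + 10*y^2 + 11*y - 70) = (y - 8)/(y + 5)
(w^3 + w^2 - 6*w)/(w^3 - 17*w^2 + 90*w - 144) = w*(w^2 + w - 6)/(w^3 - 17*w^2 + 90*w - 144)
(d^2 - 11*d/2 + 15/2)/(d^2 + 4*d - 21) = (d - 5/2)/(d + 7)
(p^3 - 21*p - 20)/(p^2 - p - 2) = (p^2 - p - 20)/(p - 2)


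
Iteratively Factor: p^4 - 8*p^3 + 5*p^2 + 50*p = (p + 2)*(p^3 - 10*p^2 + 25*p) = (p - 5)*(p + 2)*(p^2 - 5*p) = (p - 5)^2*(p + 2)*(p)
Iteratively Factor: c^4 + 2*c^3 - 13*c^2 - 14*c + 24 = (c - 3)*(c^3 + 5*c^2 + 2*c - 8) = (c - 3)*(c + 2)*(c^2 + 3*c - 4) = (c - 3)*(c + 2)*(c + 4)*(c - 1)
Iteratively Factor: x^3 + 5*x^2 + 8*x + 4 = (x + 2)*(x^2 + 3*x + 2) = (x + 1)*(x + 2)*(x + 2)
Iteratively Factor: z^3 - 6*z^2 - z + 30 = (z - 3)*(z^2 - 3*z - 10) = (z - 3)*(z + 2)*(z - 5)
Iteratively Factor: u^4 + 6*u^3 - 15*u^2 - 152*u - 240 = (u + 3)*(u^3 + 3*u^2 - 24*u - 80) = (u + 3)*(u + 4)*(u^2 - u - 20) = (u + 3)*(u + 4)^2*(u - 5)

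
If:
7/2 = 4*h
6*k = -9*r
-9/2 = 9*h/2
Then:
No Solution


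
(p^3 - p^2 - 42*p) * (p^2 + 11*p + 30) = p^5 + 10*p^4 - 23*p^3 - 492*p^2 - 1260*p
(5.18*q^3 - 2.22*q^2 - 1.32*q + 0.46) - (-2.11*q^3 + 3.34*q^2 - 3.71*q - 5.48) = 7.29*q^3 - 5.56*q^2 + 2.39*q + 5.94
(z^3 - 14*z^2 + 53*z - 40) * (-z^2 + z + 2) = -z^5 + 15*z^4 - 65*z^3 + 65*z^2 + 66*z - 80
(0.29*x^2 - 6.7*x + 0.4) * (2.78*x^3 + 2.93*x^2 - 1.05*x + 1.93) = 0.8062*x^5 - 17.7763*x^4 - 18.8235*x^3 + 8.7667*x^2 - 13.351*x + 0.772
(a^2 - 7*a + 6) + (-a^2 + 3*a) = 6 - 4*a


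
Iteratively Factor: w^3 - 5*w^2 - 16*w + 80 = (w + 4)*(w^2 - 9*w + 20) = (w - 4)*(w + 4)*(w - 5)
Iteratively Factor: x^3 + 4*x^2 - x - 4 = (x - 1)*(x^2 + 5*x + 4) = (x - 1)*(x + 4)*(x + 1)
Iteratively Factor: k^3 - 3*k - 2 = (k + 1)*(k^2 - k - 2) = (k - 2)*(k + 1)*(k + 1)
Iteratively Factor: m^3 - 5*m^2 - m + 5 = (m - 1)*(m^2 - 4*m - 5) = (m - 1)*(m + 1)*(m - 5)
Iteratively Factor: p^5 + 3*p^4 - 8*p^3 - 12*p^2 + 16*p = (p + 2)*(p^4 + p^3 - 10*p^2 + 8*p) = (p - 2)*(p + 2)*(p^3 + 3*p^2 - 4*p) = (p - 2)*(p - 1)*(p + 2)*(p^2 + 4*p) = p*(p - 2)*(p - 1)*(p + 2)*(p + 4)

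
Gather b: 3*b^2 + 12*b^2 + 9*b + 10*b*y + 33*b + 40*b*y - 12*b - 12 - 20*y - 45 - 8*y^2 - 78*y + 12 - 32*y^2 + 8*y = 15*b^2 + b*(50*y + 30) - 40*y^2 - 90*y - 45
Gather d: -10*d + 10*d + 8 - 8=0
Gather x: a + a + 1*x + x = 2*a + 2*x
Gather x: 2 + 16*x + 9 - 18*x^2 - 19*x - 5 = -18*x^2 - 3*x + 6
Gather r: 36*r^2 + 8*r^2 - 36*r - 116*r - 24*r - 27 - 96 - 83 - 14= 44*r^2 - 176*r - 220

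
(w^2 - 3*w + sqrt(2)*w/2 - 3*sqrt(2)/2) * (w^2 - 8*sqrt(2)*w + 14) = w^4 - 15*sqrt(2)*w^3/2 - 3*w^3 + 6*w^2 + 45*sqrt(2)*w^2/2 - 18*w + 7*sqrt(2)*w - 21*sqrt(2)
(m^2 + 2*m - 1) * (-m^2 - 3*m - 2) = -m^4 - 5*m^3 - 7*m^2 - m + 2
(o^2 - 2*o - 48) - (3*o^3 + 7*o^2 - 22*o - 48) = -3*o^3 - 6*o^2 + 20*o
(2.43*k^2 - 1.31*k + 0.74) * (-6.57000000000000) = -15.9651*k^2 + 8.6067*k - 4.8618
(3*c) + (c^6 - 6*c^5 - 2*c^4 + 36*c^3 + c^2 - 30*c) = c^6 - 6*c^5 - 2*c^4 + 36*c^3 + c^2 - 27*c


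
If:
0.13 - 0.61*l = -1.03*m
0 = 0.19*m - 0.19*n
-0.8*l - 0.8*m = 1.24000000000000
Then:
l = -0.89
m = -0.66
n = -0.66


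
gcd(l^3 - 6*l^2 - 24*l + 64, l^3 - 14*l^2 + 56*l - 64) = l^2 - 10*l + 16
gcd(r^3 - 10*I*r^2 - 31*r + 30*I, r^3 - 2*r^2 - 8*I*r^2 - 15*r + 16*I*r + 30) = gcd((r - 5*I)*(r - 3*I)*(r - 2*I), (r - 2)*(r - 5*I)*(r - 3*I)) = r^2 - 8*I*r - 15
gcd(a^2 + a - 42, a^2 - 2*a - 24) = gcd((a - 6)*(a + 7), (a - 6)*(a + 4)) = a - 6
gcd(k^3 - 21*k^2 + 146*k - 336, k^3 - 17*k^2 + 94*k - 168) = k^2 - 13*k + 42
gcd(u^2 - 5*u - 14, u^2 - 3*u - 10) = u + 2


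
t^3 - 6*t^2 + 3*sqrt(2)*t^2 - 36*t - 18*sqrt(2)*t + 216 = (t - 6)*(t - 3*sqrt(2))*(t + 6*sqrt(2))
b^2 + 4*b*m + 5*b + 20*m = (b + 5)*(b + 4*m)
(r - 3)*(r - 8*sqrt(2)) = r^2 - 8*sqrt(2)*r - 3*r + 24*sqrt(2)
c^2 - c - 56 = (c - 8)*(c + 7)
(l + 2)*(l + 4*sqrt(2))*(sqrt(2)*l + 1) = sqrt(2)*l^3 + 2*sqrt(2)*l^2 + 9*l^2 + 4*sqrt(2)*l + 18*l + 8*sqrt(2)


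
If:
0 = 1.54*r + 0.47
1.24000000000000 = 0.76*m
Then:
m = 1.63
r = -0.31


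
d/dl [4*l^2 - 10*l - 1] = 8*l - 10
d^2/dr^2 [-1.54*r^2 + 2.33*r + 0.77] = -3.08000000000000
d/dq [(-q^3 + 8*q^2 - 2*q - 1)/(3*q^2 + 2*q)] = (-3*q^4 - 4*q^3 + 22*q^2 + 6*q + 2)/(q^2*(9*q^2 + 12*q + 4))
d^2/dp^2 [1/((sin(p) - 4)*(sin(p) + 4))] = 2*(-2*sin(p)^4 - 29*sin(p)^2 + 16)/((sin(p) - 4)^3*(sin(p) + 4)^3)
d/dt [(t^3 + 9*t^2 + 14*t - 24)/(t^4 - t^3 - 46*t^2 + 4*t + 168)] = (-t^4 - 6*t^3 + 29*t^2 + 68)/(t^6 - 14*t^5 + 41*t^4 + 112*t^3 - 376*t^2 - 224*t + 784)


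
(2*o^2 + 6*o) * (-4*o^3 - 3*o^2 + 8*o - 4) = -8*o^5 - 30*o^4 - 2*o^3 + 40*o^2 - 24*o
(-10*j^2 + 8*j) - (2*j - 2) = -10*j^2 + 6*j + 2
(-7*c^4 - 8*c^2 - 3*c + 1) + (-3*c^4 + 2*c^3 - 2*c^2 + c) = -10*c^4 + 2*c^3 - 10*c^2 - 2*c + 1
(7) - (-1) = 8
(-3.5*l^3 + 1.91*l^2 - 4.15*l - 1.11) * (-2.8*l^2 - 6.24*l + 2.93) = 9.8*l^5 + 16.492*l^4 - 10.5534*l^3 + 34.6003*l^2 - 5.2331*l - 3.2523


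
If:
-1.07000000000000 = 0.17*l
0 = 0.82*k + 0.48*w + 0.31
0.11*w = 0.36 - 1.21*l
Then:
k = -42.82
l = -6.29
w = 72.51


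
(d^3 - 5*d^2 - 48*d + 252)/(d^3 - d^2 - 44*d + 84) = (d - 6)/(d - 2)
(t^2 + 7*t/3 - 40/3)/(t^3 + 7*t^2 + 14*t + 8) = (3*t^2 + 7*t - 40)/(3*(t^3 + 7*t^2 + 14*t + 8))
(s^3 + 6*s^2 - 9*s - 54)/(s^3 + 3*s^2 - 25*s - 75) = (s^2 + 3*s - 18)/(s^2 - 25)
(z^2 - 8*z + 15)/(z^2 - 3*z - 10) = (z - 3)/(z + 2)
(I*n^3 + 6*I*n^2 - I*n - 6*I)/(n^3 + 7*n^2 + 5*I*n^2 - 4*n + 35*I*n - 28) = I*(n^3 + 6*n^2 - n - 6)/(n^3 + n^2*(7 + 5*I) + n*(-4 + 35*I) - 28)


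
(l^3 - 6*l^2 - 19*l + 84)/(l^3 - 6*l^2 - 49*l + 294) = (l^2 + l - 12)/(l^2 + l - 42)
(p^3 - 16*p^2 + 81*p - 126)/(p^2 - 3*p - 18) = (p^2 - 10*p + 21)/(p + 3)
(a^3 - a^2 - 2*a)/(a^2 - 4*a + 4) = a*(a + 1)/(a - 2)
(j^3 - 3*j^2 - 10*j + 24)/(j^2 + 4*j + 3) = (j^2 - 6*j + 8)/(j + 1)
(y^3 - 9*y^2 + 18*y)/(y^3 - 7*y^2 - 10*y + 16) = y*(y^2 - 9*y + 18)/(y^3 - 7*y^2 - 10*y + 16)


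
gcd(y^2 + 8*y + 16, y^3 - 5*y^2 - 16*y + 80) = y + 4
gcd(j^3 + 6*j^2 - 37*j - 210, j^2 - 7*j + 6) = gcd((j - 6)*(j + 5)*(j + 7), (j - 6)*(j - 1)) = j - 6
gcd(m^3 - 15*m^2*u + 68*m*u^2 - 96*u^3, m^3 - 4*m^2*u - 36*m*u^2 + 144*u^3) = -m + 4*u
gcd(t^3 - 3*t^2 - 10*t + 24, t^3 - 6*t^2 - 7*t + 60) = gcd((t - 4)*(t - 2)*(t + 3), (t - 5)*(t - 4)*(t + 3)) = t^2 - t - 12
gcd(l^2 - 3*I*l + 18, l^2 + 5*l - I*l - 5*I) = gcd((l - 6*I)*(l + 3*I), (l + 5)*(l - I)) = 1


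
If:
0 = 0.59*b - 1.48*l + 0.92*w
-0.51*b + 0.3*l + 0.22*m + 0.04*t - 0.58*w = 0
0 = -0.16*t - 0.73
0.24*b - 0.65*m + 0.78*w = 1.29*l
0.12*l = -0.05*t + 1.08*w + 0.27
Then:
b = 0.03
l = -0.29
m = 0.00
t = -4.56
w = -0.49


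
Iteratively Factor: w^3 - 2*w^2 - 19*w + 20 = (w - 5)*(w^2 + 3*w - 4) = (w - 5)*(w + 4)*(w - 1)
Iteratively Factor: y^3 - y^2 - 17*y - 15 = (y - 5)*(y^2 + 4*y + 3) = (y - 5)*(y + 1)*(y + 3)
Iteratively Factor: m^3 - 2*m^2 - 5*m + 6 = (m + 2)*(m^2 - 4*m + 3) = (m - 3)*(m + 2)*(m - 1)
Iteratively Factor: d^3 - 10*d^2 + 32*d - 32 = (d - 4)*(d^2 - 6*d + 8) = (d - 4)*(d - 2)*(d - 4)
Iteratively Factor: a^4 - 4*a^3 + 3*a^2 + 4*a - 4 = (a - 1)*(a^3 - 3*a^2 + 4) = (a - 2)*(a - 1)*(a^2 - a - 2) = (a - 2)*(a - 1)*(a + 1)*(a - 2)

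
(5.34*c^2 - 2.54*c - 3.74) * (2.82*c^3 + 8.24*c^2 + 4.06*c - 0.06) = 15.0588*c^5 + 36.8388*c^4 - 9.796*c^3 - 41.4504*c^2 - 15.032*c + 0.2244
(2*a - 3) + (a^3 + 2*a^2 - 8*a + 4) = a^3 + 2*a^2 - 6*a + 1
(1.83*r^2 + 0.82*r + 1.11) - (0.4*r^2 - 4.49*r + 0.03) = 1.43*r^2 + 5.31*r + 1.08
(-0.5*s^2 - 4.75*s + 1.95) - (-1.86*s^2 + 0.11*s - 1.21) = 1.36*s^2 - 4.86*s + 3.16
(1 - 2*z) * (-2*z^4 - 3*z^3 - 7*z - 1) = 4*z^5 + 4*z^4 - 3*z^3 + 14*z^2 - 5*z - 1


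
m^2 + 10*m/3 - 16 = (m - 8/3)*(m + 6)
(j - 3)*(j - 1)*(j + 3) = j^3 - j^2 - 9*j + 9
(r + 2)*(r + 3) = r^2 + 5*r + 6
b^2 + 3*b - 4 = (b - 1)*(b + 4)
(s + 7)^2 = s^2 + 14*s + 49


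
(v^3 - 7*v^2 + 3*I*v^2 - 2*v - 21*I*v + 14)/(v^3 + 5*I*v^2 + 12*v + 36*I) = (v^2 + v*(-7 + I) - 7*I)/(v^2 + 3*I*v + 18)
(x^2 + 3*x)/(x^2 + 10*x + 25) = x*(x + 3)/(x^2 + 10*x + 25)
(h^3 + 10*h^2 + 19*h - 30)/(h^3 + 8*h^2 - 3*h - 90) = (h - 1)/(h - 3)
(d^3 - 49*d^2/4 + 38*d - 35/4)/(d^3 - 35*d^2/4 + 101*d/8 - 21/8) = 2*(d - 5)/(2*d - 3)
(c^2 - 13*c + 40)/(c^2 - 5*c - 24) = (c - 5)/(c + 3)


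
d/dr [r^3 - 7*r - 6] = 3*r^2 - 7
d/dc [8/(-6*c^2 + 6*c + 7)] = 48*(2*c - 1)/(-6*c^2 + 6*c + 7)^2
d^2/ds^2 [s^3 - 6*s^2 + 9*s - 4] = 6*s - 12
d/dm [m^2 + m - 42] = 2*m + 1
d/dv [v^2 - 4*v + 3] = 2*v - 4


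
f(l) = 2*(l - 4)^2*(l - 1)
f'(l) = 2*(l - 4)^2 + 2*(l - 1)*(2*l - 8) = 6*(l - 4)*(l - 2)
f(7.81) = 197.71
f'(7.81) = 132.82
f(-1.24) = -123.01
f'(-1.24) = 101.87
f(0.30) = -19.17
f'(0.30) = 37.74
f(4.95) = 7.13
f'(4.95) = 16.82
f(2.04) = 7.99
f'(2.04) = -0.47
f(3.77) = 0.29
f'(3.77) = -2.44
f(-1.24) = -123.01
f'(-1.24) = 101.87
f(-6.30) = -1548.91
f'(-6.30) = 512.94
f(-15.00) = -11552.00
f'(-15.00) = 1938.00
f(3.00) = 4.00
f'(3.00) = -6.00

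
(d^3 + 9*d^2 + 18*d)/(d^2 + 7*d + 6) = d*(d + 3)/(d + 1)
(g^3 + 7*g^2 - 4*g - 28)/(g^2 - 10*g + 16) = (g^2 + 9*g + 14)/(g - 8)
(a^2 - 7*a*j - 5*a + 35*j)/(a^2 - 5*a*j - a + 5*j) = (a^2 - 7*a*j - 5*a + 35*j)/(a^2 - 5*a*j - a + 5*j)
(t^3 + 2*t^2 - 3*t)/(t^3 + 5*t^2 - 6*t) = (t + 3)/(t + 6)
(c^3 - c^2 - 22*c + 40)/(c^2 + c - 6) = (c^2 + c - 20)/(c + 3)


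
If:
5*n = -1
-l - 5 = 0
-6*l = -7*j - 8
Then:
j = -38/7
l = -5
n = -1/5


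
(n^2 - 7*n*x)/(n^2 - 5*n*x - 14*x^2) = n/(n + 2*x)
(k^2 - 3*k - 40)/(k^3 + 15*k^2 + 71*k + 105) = (k - 8)/(k^2 + 10*k + 21)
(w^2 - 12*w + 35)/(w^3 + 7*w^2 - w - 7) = (w^2 - 12*w + 35)/(w^3 + 7*w^2 - w - 7)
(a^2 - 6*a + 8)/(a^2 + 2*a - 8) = (a - 4)/(a + 4)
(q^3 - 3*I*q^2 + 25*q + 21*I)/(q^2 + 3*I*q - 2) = (q^2 - 4*I*q + 21)/(q + 2*I)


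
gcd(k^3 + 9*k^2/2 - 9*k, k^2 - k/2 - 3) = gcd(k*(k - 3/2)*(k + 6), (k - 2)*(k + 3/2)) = 1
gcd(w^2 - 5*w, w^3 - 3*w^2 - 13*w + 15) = w - 5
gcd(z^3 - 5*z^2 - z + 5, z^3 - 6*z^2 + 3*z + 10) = z^2 - 4*z - 5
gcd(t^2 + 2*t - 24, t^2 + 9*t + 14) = 1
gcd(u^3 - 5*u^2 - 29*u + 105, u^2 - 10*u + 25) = 1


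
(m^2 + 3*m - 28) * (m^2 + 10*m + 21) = m^4 + 13*m^3 + 23*m^2 - 217*m - 588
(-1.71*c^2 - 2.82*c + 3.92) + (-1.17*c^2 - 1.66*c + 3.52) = -2.88*c^2 - 4.48*c + 7.44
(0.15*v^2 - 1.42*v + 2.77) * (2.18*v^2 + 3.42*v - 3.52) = 0.327*v^4 - 2.5826*v^3 + 0.6542*v^2 + 14.4718*v - 9.7504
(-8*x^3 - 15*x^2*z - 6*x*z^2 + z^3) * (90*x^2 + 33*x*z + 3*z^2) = -720*x^5 - 1614*x^4*z - 1059*x^3*z^2 - 153*x^2*z^3 + 15*x*z^4 + 3*z^5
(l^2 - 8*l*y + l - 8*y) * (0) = 0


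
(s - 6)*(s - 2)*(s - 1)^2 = s^4 - 10*s^3 + 29*s^2 - 32*s + 12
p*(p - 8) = p^2 - 8*p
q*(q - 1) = q^2 - q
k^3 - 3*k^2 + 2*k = k*(k - 2)*(k - 1)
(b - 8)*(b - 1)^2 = b^3 - 10*b^2 + 17*b - 8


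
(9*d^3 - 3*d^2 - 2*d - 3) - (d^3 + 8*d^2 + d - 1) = 8*d^3 - 11*d^2 - 3*d - 2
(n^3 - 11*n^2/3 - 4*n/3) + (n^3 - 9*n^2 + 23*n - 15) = 2*n^3 - 38*n^2/3 + 65*n/3 - 15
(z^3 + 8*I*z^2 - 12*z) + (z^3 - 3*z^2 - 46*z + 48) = 2*z^3 - 3*z^2 + 8*I*z^2 - 58*z + 48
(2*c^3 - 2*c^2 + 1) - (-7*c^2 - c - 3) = 2*c^3 + 5*c^2 + c + 4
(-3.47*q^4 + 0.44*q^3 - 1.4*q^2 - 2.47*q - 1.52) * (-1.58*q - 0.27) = 5.4826*q^5 + 0.2417*q^4 + 2.0932*q^3 + 4.2806*q^2 + 3.0685*q + 0.4104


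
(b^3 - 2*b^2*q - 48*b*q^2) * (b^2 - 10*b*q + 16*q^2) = b^5 - 12*b^4*q - 12*b^3*q^2 + 448*b^2*q^3 - 768*b*q^4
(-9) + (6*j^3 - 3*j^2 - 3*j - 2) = 6*j^3 - 3*j^2 - 3*j - 11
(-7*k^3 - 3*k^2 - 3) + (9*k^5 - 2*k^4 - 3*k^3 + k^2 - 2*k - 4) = 9*k^5 - 2*k^4 - 10*k^3 - 2*k^2 - 2*k - 7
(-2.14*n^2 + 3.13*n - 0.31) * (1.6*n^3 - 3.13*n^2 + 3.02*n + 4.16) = -3.424*n^5 + 11.7062*n^4 - 16.7557*n^3 + 1.5205*n^2 + 12.0846*n - 1.2896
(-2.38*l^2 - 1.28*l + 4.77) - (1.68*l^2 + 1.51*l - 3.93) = -4.06*l^2 - 2.79*l + 8.7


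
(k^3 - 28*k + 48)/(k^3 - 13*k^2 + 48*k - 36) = (k^3 - 28*k + 48)/(k^3 - 13*k^2 + 48*k - 36)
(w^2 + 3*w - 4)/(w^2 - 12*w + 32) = (w^2 + 3*w - 4)/(w^2 - 12*w + 32)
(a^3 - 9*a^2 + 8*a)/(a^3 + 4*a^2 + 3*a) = (a^2 - 9*a + 8)/(a^2 + 4*a + 3)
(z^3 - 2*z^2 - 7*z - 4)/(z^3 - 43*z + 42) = (z^3 - 2*z^2 - 7*z - 4)/(z^3 - 43*z + 42)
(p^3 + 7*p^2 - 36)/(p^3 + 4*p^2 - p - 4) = (p^3 + 7*p^2 - 36)/(p^3 + 4*p^2 - p - 4)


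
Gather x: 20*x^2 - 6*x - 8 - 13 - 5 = 20*x^2 - 6*x - 26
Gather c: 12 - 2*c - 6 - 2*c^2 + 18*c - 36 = -2*c^2 + 16*c - 30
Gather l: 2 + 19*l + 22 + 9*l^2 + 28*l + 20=9*l^2 + 47*l + 44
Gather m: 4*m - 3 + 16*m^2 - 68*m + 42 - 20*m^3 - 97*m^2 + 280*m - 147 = -20*m^3 - 81*m^2 + 216*m - 108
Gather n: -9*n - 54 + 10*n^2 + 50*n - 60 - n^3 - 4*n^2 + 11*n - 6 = -n^3 + 6*n^2 + 52*n - 120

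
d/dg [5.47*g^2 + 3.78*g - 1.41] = 10.94*g + 3.78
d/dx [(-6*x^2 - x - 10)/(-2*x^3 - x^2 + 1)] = (-2*x*(3*x + 1)*(6*x^2 + x + 10) + (12*x + 1)*(2*x^3 + x^2 - 1))/(2*x^3 + x^2 - 1)^2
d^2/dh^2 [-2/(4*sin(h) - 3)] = 8*(4*sin(h)^2 + 3*sin(h) - 8)/(4*sin(h) - 3)^3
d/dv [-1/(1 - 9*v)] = -9/(9*v - 1)^2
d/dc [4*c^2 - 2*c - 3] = 8*c - 2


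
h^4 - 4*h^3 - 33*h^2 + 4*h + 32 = (h - 8)*(h - 1)*(h + 1)*(h + 4)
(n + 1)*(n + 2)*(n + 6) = n^3 + 9*n^2 + 20*n + 12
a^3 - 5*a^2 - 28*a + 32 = (a - 8)*(a - 1)*(a + 4)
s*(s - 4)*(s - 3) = s^3 - 7*s^2 + 12*s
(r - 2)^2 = r^2 - 4*r + 4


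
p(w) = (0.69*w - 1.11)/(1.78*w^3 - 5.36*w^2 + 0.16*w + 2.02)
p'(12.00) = -0.00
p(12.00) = 0.00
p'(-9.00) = 0.00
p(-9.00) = 0.00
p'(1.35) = -0.30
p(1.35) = 0.06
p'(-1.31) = 0.30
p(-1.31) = 0.18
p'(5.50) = -0.01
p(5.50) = 0.02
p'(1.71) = -0.15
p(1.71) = -0.02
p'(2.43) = -0.42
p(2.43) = -0.15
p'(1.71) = -0.15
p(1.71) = -0.02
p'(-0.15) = 1.02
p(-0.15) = -0.65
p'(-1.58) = 0.16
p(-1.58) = 0.12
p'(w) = (0.69*w - 1.11)*(-5.34*w^2 + 10.72*w - 0.16)/(1.78*w^3 - 5.36*w^2 + 0.16*w + 2.02)^2 + 0.69/(1.78*w^3 - 5.36*w^2 + 0.16*w + 2.02)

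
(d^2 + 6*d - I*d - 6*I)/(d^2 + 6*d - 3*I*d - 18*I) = (d - I)/(d - 3*I)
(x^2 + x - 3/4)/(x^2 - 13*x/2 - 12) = (x - 1/2)/(x - 8)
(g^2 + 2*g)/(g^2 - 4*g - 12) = g/(g - 6)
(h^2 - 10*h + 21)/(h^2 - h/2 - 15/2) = 2*(h - 7)/(2*h + 5)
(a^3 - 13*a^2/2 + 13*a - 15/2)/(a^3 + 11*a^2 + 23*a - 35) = (2*a^2 - 11*a + 15)/(2*(a^2 + 12*a + 35))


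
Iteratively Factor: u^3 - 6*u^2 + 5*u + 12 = (u - 4)*(u^2 - 2*u - 3) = (u - 4)*(u - 3)*(u + 1)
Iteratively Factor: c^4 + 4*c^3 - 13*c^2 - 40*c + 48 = (c + 4)*(c^3 - 13*c + 12) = (c + 4)^2*(c^2 - 4*c + 3) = (c - 1)*(c + 4)^2*(c - 3)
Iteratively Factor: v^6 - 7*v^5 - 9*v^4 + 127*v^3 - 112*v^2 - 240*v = (v - 3)*(v^5 - 4*v^4 - 21*v^3 + 64*v^2 + 80*v) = (v - 5)*(v - 3)*(v^4 + v^3 - 16*v^2 - 16*v) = v*(v - 5)*(v - 3)*(v^3 + v^2 - 16*v - 16) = v*(v - 5)*(v - 4)*(v - 3)*(v^2 + 5*v + 4) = v*(v - 5)*(v - 4)*(v - 3)*(v + 1)*(v + 4)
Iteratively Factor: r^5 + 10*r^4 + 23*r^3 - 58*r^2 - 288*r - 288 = (r + 4)*(r^4 + 6*r^3 - r^2 - 54*r - 72) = (r - 3)*(r + 4)*(r^3 + 9*r^2 + 26*r + 24) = (r - 3)*(r + 3)*(r + 4)*(r^2 + 6*r + 8) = (r - 3)*(r + 3)*(r + 4)^2*(r + 2)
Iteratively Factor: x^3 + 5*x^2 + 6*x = (x + 3)*(x^2 + 2*x) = x*(x + 3)*(x + 2)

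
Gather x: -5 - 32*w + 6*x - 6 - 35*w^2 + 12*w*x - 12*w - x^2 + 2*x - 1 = -35*w^2 - 44*w - x^2 + x*(12*w + 8) - 12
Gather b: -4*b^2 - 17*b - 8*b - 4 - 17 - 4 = -4*b^2 - 25*b - 25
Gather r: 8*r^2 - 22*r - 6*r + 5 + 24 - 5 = 8*r^2 - 28*r + 24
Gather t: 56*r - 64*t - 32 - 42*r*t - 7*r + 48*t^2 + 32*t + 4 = 49*r + 48*t^2 + t*(-42*r - 32) - 28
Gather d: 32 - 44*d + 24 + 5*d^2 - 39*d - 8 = 5*d^2 - 83*d + 48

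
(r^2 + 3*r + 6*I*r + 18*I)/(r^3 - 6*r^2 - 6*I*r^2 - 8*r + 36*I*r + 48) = (r^2 + r*(3 + 6*I) + 18*I)/(r^3 + r^2*(-6 - 6*I) + r*(-8 + 36*I) + 48)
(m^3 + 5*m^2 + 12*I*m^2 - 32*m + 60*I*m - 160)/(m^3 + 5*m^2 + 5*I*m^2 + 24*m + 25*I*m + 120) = (m + 4*I)/(m - 3*I)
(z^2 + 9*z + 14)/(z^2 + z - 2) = (z + 7)/(z - 1)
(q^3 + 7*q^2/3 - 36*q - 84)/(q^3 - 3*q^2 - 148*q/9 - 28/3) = 3*(q + 6)/(3*q + 2)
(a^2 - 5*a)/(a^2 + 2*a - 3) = a*(a - 5)/(a^2 + 2*a - 3)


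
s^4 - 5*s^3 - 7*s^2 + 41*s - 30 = (s - 5)*(s - 2)*(s - 1)*(s + 3)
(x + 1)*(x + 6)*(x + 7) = x^3 + 14*x^2 + 55*x + 42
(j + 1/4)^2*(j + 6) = j^3 + 13*j^2/2 + 49*j/16 + 3/8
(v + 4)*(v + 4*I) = v^2 + 4*v + 4*I*v + 16*I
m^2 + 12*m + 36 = (m + 6)^2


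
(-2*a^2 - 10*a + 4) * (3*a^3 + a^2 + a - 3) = -6*a^5 - 32*a^4 + 34*a - 12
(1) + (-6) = -5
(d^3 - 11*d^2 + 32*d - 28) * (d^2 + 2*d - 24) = d^5 - 9*d^4 - 14*d^3 + 300*d^2 - 824*d + 672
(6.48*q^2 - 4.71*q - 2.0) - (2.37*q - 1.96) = 6.48*q^2 - 7.08*q - 0.04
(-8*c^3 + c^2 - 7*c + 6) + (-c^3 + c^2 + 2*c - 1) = -9*c^3 + 2*c^2 - 5*c + 5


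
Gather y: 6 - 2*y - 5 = 1 - 2*y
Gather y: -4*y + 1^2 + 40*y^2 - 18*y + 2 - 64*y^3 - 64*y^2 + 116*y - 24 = -64*y^3 - 24*y^2 + 94*y - 21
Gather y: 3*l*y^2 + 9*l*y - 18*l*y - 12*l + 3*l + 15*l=3*l*y^2 - 9*l*y + 6*l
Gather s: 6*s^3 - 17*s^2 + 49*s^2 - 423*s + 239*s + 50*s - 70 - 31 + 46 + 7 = 6*s^3 + 32*s^2 - 134*s - 48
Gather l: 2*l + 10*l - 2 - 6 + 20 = 12*l + 12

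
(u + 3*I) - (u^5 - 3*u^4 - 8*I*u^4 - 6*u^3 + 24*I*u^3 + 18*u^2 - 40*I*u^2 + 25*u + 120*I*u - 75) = -u^5 + 3*u^4 + 8*I*u^4 + 6*u^3 - 24*I*u^3 - 18*u^2 + 40*I*u^2 - 24*u - 120*I*u + 75 + 3*I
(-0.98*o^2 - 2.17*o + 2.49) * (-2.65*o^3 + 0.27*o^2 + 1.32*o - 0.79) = 2.597*o^5 + 5.4859*o^4 - 8.478*o^3 - 1.4179*o^2 + 5.0011*o - 1.9671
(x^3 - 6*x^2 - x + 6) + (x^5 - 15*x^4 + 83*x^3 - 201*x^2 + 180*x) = x^5 - 15*x^4 + 84*x^3 - 207*x^2 + 179*x + 6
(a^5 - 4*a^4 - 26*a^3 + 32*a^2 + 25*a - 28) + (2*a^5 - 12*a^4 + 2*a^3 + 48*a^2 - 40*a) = 3*a^5 - 16*a^4 - 24*a^3 + 80*a^2 - 15*a - 28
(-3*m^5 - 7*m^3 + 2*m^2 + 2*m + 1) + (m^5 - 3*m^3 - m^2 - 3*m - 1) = -2*m^5 - 10*m^3 + m^2 - m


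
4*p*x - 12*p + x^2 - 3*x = (4*p + x)*(x - 3)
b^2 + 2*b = b*(b + 2)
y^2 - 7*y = y*(y - 7)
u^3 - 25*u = u*(u - 5)*(u + 5)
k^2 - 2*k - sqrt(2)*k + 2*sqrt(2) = (k - 2)*(k - sqrt(2))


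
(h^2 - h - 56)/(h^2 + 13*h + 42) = (h - 8)/(h + 6)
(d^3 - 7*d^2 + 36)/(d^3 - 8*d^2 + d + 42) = (d - 6)/(d - 7)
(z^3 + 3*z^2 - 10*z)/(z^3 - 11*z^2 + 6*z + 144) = z*(z^2 + 3*z - 10)/(z^3 - 11*z^2 + 6*z + 144)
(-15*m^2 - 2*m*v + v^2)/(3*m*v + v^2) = (-5*m + v)/v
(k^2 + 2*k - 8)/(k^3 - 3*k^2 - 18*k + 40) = 1/(k - 5)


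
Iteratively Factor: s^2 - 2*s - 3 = (s + 1)*(s - 3)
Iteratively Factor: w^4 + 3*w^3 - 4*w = (w)*(w^3 + 3*w^2 - 4) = w*(w - 1)*(w^2 + 4*w + 4) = w*(w - 1)*(w + 2)*(w + 2)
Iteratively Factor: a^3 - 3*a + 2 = (a - 1)*(a^2 + a - 2) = (a - 1)*(a + 2)*(a - 1)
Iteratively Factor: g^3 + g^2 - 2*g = (g + 2)*(g^2 - g) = (g - 1)*(g + 2)*(g)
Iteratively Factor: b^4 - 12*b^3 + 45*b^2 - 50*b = (b - 2)*(b^3 - 10*b^2 + 25*b) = (b - 5)*(b - 2)*(b^2 - 5*b) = (b - 5)^2*(b - 2)*(b)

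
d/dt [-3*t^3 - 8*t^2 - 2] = t*(-9*t - 16)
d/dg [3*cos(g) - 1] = -3*sin(g)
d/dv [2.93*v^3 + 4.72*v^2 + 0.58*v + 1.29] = 8.79*v^2 + 9.44*v + 0.58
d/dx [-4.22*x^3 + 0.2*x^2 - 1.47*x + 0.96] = -12.66*x^2 + 0.4*x - 1.47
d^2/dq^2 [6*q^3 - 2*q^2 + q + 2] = 36*q - 4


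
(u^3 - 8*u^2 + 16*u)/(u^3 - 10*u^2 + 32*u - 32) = u/(u - 2)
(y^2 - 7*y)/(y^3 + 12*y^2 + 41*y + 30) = y*(y - 7)/(y^3 + 12*y^2 + 41*y + 30)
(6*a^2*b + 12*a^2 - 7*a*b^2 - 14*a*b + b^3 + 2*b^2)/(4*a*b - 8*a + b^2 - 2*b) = (6*a^2*b + 12*a^2 - 7*a*b^2 - 14*a*b + b^3 + 2*b^2)/(4*a*b - 8*a + b^2 - 2*b)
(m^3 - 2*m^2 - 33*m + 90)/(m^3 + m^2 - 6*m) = (m^3 - 2*m^2 - 33*m + 90)/(m*(m^2 + m - 6))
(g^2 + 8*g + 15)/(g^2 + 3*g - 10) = (g + 3)/(g - 2)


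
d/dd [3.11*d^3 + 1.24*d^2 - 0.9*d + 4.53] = 9.33*d^2 + 2.48*d - 0.9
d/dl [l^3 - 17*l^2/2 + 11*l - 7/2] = 3*l^2 - 17*l + 11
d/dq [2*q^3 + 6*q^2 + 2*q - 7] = 6*q^2 + 12*q + 2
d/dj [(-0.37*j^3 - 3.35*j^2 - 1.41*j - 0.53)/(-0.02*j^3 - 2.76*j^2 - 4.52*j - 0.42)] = (0.954199999999999*j^4 + 3.2884*j^3 + 11.6848*j^2 - 0.111599999999999*j - 1.8034)/(0.0004*j^6 + 0.1104*j^5 + 7.7984*j^4 + 24.9672*j^3 + 22.7488*j^2 + 3.7968*j + 0.1764)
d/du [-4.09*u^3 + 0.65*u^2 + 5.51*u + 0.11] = -12.27*u^2 + 1.3*u + 5.51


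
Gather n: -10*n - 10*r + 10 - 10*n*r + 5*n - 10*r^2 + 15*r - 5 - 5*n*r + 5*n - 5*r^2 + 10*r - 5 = -15*n*r - 15*r^2 + 15*r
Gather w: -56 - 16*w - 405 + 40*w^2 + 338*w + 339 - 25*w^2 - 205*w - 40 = 15*w^2 + 117*w - 162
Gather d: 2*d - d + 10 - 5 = d + 5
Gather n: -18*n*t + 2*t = -18*n*t + 2*t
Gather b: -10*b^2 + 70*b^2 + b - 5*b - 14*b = 60*b^2 - 18*b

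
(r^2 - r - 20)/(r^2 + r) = (r^2 - r - 20)/(r*(r + 1))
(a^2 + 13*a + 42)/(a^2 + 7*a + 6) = (a + 7)/(a + 1)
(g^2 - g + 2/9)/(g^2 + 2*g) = (g^2 - g + 2/9)/(g*(g + 2))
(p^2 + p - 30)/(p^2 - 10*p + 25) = (p + 6)/(p - 5)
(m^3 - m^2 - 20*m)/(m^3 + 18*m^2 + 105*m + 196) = m*(m - 5)/(m^2 + 14*m + 49)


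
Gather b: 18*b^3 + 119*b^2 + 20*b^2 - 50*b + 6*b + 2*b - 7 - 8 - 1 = 18*b^3 + 139*b^2 - 42*b - 16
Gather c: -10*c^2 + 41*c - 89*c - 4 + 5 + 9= -10*c^2 - 48*c + 10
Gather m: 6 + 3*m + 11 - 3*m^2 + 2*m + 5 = -3*m^2 + 5*m + 22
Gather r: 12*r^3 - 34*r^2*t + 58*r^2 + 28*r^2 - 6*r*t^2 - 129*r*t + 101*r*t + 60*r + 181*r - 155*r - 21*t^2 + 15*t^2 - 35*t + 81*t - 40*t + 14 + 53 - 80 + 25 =12*r^3 + r^2*(86 - 34*t) + r*(-6*t^2 - 28*t + 86) - 6*t^2 + 6*t + 12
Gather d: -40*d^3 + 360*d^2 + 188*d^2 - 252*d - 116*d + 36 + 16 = -40*d^3 + 548*d^2 - 368*d + 52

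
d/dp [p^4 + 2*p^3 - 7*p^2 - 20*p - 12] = 4*p^3 + 6*p^2 - 14*p - 20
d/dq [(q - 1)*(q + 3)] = 2*q + 2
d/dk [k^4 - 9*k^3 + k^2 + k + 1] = 4*k^3 - 27*k^2 + 2*k + 1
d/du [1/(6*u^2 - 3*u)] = (1 - 4*u)/(3*u^2*(2*u - 1)^2)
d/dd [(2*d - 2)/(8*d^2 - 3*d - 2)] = 2*(-8*d^2 + 16*d - 5)/(64*d^4 - 48*d^3 - 23*d^2 + 12*d + 4)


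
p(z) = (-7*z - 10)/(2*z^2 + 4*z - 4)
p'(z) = (-7*z - 10)*(-4*z - 4)/(2*z^2 + 4*z - 4)^2 - 7/(2*z^2 + 4*z - 4) = (7*z^2 + 20*z + 34)/(2*(z^4 + 4*z^3 - 8*z + 4))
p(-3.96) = 1.54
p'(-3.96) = 0.97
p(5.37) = -0.63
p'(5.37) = 0.12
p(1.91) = -2.14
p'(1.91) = 1.63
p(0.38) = 5.78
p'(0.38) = 17.75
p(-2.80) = 20.00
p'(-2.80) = 285.42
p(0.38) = 5.78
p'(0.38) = 17.75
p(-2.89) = 8.94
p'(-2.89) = 52.96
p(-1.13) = 0.35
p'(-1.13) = 1.14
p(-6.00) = 0.73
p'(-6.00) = 0.17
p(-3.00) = 5.50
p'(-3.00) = 18.50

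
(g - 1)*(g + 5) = g^2 + 4*g - 5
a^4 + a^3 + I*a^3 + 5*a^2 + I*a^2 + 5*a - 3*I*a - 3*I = (a + 1)*(a - I)^2*(a + 3*I)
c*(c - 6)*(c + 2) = c^3 - 4*c^2 - 12*c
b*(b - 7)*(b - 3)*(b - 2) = b^4 - 12*b^3 + 41*b^2 - 42*b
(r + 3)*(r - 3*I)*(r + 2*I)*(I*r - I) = I*r^4 + r^3 + 2*I*r^3 + 2*r^2 + 3*I*r^2 - 3*r + 12*I*r - 18*I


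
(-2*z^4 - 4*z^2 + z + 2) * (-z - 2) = 2*z^5 + 4*z^4 + 4*z^3 + 7*z^2 - 4*z - 4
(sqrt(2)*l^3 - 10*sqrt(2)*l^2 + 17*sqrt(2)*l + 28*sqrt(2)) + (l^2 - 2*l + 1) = sqrt(2)*l^3 - 10*sqrt(2)*l^2 + l^2 - 2*l + 17*sqrt(2)*l + 1 + 28*sqrt(2)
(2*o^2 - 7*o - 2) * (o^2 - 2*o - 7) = 2*o^4 - 11*o^3 - 2*o^2 + 53*o + 14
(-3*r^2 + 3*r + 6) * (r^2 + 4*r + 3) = -3*r^4 - 9*r^3 + 9*r^2 + 33*r + 18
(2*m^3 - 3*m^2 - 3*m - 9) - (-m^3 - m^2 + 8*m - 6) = 3*m^3 - 2*m^2 - 11*m - 3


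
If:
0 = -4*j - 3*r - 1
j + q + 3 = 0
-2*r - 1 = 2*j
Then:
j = 1/2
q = -7/2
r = -1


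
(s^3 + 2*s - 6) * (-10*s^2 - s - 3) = -10*s^5 - s^4 - 23*s^3 + 58*s^2 + 18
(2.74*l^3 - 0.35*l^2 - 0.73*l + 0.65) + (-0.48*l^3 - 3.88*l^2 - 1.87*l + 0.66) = 2.26*l^3 - 4.23*l^2 - 2.6*l + 1.31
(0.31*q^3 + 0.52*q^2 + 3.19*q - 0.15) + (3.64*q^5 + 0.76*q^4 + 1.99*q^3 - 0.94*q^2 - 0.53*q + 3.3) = 3.64*q^5 + 0.76*q^4 + 2.3*q^3 - 0.42*q^2 + 2.66*q + 3.15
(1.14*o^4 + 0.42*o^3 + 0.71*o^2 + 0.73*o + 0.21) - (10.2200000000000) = 1.14*o^4 + 0.42*o^3 + 0.71*o^2 + 0.73*o - 10.01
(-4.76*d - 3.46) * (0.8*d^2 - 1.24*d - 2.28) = -3.808*d^3 + 3.1344*d^2 + 15.1432*d + 7.8888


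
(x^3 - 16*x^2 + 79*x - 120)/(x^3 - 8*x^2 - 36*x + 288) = (x^2 - 8*x + 15)/(x^2 - 36)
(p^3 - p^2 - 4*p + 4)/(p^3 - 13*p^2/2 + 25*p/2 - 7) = 2*(p + 2)/(2*p - 7)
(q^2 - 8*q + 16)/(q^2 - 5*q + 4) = (q - 4)/(q - 1)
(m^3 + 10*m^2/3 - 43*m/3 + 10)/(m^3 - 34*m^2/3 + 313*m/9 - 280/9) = 3*(m^2 + 5*m - 6)/(3*m^2 - 29*m + 56)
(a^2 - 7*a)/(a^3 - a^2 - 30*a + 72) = a*(a - 7)/(a^3 - a^2 - 30*a + 72)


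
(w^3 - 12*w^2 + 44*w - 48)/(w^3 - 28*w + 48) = (w - 6)/(w + 6)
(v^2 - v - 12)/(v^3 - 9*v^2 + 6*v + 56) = (v + 3)/(v^2 - 5*v - 14)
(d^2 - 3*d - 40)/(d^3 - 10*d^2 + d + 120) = (d + 5)/(d^2 - 2*d - 15)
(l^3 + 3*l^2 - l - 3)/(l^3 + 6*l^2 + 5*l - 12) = (l + 1)/(l + 4)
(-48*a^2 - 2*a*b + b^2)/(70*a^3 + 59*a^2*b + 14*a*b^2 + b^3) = (-48*a^2 - 2*a*b + b^2)/(70*a^3 + 59*a^2*b + 14*a*b^2 + b^3)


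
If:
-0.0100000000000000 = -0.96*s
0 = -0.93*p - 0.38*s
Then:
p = -0.00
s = 0.01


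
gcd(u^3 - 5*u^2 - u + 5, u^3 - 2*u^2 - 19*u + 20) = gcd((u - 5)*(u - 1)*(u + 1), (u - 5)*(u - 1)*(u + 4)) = u^2 - 6*u + 5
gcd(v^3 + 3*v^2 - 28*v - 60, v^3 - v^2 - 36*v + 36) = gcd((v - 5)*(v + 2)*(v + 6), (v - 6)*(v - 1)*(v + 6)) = v + 6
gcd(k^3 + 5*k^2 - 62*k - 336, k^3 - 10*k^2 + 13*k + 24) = k - 8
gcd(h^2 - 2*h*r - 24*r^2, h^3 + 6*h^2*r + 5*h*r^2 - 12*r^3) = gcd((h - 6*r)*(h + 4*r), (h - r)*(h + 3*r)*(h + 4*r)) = h + 4*r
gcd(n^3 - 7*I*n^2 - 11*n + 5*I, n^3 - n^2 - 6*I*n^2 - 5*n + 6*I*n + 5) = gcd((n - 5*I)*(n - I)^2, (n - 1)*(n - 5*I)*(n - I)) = n^2 - 6*I*n - 5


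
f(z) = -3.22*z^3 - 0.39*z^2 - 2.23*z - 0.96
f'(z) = -9.66*z^2 - 0.78*z - 2.23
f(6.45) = -895.61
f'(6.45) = -409.14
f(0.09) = -1.17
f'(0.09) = -2.38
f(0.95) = -6.19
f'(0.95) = -11.69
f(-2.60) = 58.80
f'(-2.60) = -65.50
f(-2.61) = 59.45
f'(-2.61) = -66.00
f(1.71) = -22.01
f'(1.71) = -31.81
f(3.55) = -157.85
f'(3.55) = -126.74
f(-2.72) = 67.02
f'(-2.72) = -71.58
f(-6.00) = 693.90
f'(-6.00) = -345.31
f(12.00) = -5648.04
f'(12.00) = -1402.63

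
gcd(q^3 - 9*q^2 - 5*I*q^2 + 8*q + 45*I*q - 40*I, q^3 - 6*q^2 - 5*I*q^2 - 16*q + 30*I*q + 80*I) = q^2 + q*(-8 - 5*I) + 40*I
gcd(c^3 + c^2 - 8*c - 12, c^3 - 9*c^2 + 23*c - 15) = c - 3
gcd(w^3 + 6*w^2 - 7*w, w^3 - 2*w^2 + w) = w^2 - w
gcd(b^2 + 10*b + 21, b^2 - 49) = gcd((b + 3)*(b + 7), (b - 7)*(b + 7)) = b + 7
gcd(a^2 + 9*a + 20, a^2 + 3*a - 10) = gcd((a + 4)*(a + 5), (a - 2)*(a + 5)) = a + 5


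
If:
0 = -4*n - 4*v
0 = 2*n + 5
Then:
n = -5/2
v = 5/2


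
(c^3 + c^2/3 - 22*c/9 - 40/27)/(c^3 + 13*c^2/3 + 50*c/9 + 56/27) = (3*c - 5)/(3*c + 7)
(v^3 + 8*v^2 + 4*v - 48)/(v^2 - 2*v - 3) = (-v^3 - 8*v^2 - 4*v + 48)/(-v^2 + 2*v + 3)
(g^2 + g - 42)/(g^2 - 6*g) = (g + 7)/g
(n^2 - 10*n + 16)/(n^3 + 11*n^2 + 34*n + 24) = (n^2 - 10*n + 16)/(n^3 + 11*n^2 + 34*n + 24)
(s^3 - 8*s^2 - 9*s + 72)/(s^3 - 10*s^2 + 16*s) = (s^2 - 9)/(s*(s - 2))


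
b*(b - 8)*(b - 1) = b^3 - 9*b^2 + 8*b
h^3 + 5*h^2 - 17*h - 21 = (h - 3)*(h + 1)*(h + 7)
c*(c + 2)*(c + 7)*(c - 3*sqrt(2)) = c^4 - 3*sqrt(2)*c^3 + 9*c^3 - 27*sqrt(2)*c^2 + 14*c^2 - 42*sqrt(2)*c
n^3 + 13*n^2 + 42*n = n*(n + 6)*(n + 7)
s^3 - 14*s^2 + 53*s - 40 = (s - 8)*(s - 5)*(s - 1)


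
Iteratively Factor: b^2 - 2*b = (b)*(b - 2)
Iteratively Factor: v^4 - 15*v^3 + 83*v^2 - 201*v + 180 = (v - 5)*(v^3 - 10*v^2 + 33*v - 36) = (v - 5)*(v - 4)*(v^2 - 6*v + 9) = (v - 5)*(v - 4)*(v - 3)*(v - 3)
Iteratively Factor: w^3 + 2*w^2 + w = (w + 1)*(w^2 + w) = w*(w + 1)*(w + 1)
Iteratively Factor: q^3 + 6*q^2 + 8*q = (q + 4)*(q^2 + 2*q) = (q + 2)*(q + 4)*(q)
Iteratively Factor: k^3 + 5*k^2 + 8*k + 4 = (k + 2)*(k^2 + 3*k + 2) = (k + 2)^2*(k + 1)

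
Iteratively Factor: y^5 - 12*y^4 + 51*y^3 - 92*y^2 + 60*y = (y - 3)*(y^4 - 9*y^3 + 24*y^2 - 20*y) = y*(y - 3)*(y^3 - 9*y^2 + 24*y - 20) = y*(y - 3)*(y - 2)*(y^2 - 7*y + 10) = y*(y - 3)*(y - 2)^2*(y - 5)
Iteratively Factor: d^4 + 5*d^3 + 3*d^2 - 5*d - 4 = (d + 1)*(d^3 + 4*d^2 - d - 4) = (d - 1)*(d + 1)*(d^2 + 5*d + 4) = (d - 1)*(d + 1)^2*(d + 4)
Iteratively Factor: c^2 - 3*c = (c)*(c - 3)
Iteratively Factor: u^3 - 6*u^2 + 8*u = (u)*(u^2 - 6*u + 8) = u*(u - 4)*(u - 2)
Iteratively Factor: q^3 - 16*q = (q)*(q^2 - 16) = q*(q + 4)*(q - 4)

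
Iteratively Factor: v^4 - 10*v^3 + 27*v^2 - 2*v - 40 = (v - 5)*(v^3 - 5*v^2 + 2*v + 8) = (v - 5)*(v - 2)*(v^2 - 3*v - 4) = (v - 5)*(v - 2)*(v + 1)*(v - 4)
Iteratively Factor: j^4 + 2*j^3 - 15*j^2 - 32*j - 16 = (j + 1)*(j^3 + j^2 - 16*j - 16) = (j - 4)*(j + 1)*(j^2 + 5*j + 4) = (j - 4)*(j + 1)*(j + 4)*(j + 1)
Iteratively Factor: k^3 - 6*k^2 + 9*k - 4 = (k - 1)*(k^2 - 5*k + 4) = (k - 1)^2*(k - 4)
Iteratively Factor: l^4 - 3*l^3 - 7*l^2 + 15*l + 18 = (l - 3)*(l^3 - 7*l - 6) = (l - 3)*(l + 2)*(l^2 - 2*l - 3) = (l - 3)^2*(l + 2)*(l + 1)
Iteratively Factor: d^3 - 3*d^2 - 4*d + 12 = (d - 2)*(d^2 - d - 6) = (d - 2)*(d + 2)*(d - 3)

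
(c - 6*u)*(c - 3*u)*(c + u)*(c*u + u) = c^4*u - 8*c^3*u^2 + c^3*u + 9*c^2*u^3 - 8*c^2*u^2 + 18*c*u^4 + 9*c*u^3 + 18*u^4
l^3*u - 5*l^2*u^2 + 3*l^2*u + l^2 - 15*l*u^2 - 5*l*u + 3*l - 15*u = (l + 3)*(l - 5*u)*(l*u + 1)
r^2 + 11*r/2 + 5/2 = (r + 1/2)*(r + 5)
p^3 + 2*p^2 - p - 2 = (p - 1)*(p + 1)*(p + 2)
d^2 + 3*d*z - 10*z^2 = (d - 2*z)*(d + 5*z)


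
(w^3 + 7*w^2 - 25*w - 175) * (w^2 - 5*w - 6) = w^5 + 2*w^4 - 66*w^3 - 92*w^2 + 1025*w + 1050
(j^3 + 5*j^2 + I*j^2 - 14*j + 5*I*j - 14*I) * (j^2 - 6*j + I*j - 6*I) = j^5 - j^4 + 2*I*j^4 - 45*j^3 - 2*I*j^3 + 85*j^2 - 88*I*j^2 + 44*j + 168*I*j - 84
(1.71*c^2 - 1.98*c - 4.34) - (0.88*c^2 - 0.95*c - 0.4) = 0.83*c^2 - 1.03*c - 3.94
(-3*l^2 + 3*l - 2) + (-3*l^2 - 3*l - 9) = -6*l^2 - 11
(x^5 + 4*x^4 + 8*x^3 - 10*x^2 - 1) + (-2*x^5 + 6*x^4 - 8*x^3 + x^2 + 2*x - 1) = -x^5 + 10*x^4 - 9*x^2 + 2*x - 2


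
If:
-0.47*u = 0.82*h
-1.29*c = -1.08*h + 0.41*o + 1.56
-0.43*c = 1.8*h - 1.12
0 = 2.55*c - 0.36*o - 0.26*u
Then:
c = -0.28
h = 0.69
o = -1.11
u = -1.20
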